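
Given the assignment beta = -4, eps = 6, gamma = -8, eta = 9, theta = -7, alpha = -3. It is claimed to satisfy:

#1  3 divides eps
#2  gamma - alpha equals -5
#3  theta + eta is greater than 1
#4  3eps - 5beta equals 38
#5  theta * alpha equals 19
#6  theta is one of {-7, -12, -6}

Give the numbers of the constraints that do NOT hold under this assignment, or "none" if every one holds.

The assignment fails constraint 5.

#1 6 / 3 = 2, so 3 divides 6  true
#2 gamma - alpha = -8 - (-3) = -5  true
#3 theta + eta = -7 + 9 = 2; 2 > 1  true
#4 3eps - 5beta = 3(6) - 5(-4) = 38  true
#5 theta * alpha = -7 * (-3) = 21, not 19  false
#6 theta = -7 is in {-7, -12, -6}  true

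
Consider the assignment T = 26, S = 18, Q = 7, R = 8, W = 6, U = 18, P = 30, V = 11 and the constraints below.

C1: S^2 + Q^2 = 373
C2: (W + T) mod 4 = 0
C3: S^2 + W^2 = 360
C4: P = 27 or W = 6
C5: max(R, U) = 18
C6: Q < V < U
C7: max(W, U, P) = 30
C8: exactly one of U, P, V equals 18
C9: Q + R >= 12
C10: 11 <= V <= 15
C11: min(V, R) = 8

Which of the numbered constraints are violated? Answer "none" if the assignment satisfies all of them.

The assignment satisfies every constraint.

C1: S^2 + Q^2 = 18^2 + 7^2 = 324 + 49 = 373 — satisfied.
C2: W + T = 32; 32 mod 4 = 0 — satisfied.
C3: S^2 + W^2 = 18^2 + 6^2 = 324 + 36 = 360 — satisfied.
C4: P = 30 ≠ 27, but W = 6 = 6 (second disjunct) — satisfied.
C5: max(8, 18) = 18 — satisfied.
C6: values 7 < 11 < 18 — satisfied.
C7: max(6, 18, 30) = 30 — satisfied.
C8: U=18, P=30, V=11; 1 of them equals 18 — satisfied.
C9: Q + R = 7 + 8 = 15; 15 ≥ 12 — satisfied.
C10: V = 11 lies in [11, 15] — satisfied.
C11: min(11, 8) = 8 — satisfied.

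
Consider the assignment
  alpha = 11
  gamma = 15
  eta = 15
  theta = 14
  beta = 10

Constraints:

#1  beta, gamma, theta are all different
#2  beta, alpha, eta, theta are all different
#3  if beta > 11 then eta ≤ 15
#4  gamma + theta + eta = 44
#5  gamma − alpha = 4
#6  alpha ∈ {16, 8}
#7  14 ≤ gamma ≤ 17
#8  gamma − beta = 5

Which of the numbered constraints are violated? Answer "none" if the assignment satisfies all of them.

Constraint 6 does not hold.

#1 values 10, 15, 14 are pairwise distinct  true
#2 values 10, 11, 15, 14 are pairwise distinct  true
#3 beta = 10, not > 11; antecedent false, conditional vacuously true  true
#4 gamma + theta + eta = 15 + 14 + 15 = 44  true
#5 gamma − alpha = 15 − 11 = 4  true
#6 alpha = 11 is not in {16, 8}  false
#7 gamma = 15 lies in [14, 17]  true
#8 gamma − beta = 15 − 10 = 5  true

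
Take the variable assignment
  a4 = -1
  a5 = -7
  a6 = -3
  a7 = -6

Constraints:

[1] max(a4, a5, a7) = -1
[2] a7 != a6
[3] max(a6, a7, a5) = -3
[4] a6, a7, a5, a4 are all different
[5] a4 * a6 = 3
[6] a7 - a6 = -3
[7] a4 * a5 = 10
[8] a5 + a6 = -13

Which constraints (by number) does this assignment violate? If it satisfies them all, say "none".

[1] max(-1, -7, -6) = -1 — holds.
[2] a7 = -6, a6 = -3; distinct — holds.
[3] max(-3, -6, -7) = -3 — holds.
[4] values -3, -6, -7, -1 are pairwise distinct — holds.
[5] a4 * a6 = -1 * (-3) = 3 — holds.
[6] a7 - a6 = -6 - (-3) = -3 — holds.
[7] a4 * a5 = -1 * (-7) = 7, not 10 — fails.
[8] a5 + a6 = -7 + (-3) = -10, not -13 — fails.

No — constraints 7 and 8 are not satisfied.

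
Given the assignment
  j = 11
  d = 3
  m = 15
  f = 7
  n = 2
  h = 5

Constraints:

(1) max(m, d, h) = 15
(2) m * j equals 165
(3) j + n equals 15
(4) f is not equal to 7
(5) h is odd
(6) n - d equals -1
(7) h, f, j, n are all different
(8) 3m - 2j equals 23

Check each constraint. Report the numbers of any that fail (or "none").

Constraints 3 and 4 are violated.

(1) max(15, 3, 5) = 15 — holds.
(2) m * j = 15 * 11 = 165 — holds.
(3) j + n = 11 + 2 = 13, not 15 — fails.
(4) f = 7, but 7 is required to differ — fails.
(5) h = 5 is odd — holds.
(6) n - d = 2 - 3 = -1 — holds.
(7) values 5, 7, 11, 2 are pairwise distinct — holds.
(8) 3m - 2j = 3(15) - 2(11) = 23 — holds.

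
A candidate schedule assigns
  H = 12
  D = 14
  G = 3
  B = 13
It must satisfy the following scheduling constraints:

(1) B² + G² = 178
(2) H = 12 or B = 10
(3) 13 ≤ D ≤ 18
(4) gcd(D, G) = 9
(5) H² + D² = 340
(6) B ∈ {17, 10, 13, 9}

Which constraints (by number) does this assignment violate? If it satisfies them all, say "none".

The assignment fails constraint 4.

(1) B² + G² = 13² + 3² = 169 + 9 = 178  ✔
(2) H = 12 = 12 (first disjunct)  ✔
(3) D = 14 lies in [13, 18]  ✔
(4) gcd(14, 3) = 1, not 9  ✘
(5) H² + D² = 12² + 14² = 144 + 196 = 340  ✔
(6) B = 13 is in {17, 10, 13, 9}  ✔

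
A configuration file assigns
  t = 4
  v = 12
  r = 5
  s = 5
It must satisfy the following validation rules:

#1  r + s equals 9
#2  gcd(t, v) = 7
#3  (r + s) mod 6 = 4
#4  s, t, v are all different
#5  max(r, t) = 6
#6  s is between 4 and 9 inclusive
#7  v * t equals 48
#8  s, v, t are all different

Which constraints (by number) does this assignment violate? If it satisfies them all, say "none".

#1 r + s = 5 + 5 = 10, not 9 — violated.
#2 gcd(4, 12) = 4, not 7 — violated.
#3 r + s = 10; 10 mod 6 = 4 — satisfied.
#4 values 5, 4, 12 are pairwise distinct — satisfied.
#5 max(5, 4) = 5, not 6 — violated.
#6 s = 5 lies in [4, 9] — satisfied.
#7 v * t = 12 * 4 = 48 — satisfied.
#8 values 5, 12, 4 are pairwise distinct — satisfied.

Constraints 1, 2, and 5 do not hold.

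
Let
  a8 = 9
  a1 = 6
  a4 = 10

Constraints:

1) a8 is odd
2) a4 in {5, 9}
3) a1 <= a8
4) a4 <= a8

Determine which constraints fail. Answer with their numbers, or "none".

1) a8 = 9 is odd — holds.
2) a4 = 10 is not in {5, 9} — fails.
3) a1 = 6, a8 = 9; 6 ≤ 9 — holds.
4) a4 = 10, a8 = 9; 10 > 9 (want ≤) — fails.

No — constraints 2 and 4 are not satisfied.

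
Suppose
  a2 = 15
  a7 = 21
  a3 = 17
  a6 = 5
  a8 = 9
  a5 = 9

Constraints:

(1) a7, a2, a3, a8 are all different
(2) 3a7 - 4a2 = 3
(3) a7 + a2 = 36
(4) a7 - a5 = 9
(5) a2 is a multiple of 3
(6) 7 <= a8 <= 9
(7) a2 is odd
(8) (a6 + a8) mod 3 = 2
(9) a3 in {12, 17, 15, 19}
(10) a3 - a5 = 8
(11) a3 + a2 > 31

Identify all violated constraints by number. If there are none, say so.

Violated: 4.

(1) values 21, 15, 17, 9 are pairwise distinct — holds.
(2) 3a7 - 4a2 = 3(21) - 4(15) = 3 — holds.
(3) a7 + a2 = 21 + 15 = 36 — holds.
(4) a7 - a5 = 21 - 9 = 12, not 9 — fails.
(5) 15 / 3 = 5, so 3 divides 15 — holds.
(6) a8 = 9 lies in [7, 9] — holds.
(7) a2 = 15 is odd — holds.
(8) a6 + a8 = 14; 14 mod 3 = 2 — holds.
(9) a3 = 17 is in {12, 17, 15, 19} — holds.
(10) a3 - a5 = 17 - 9 = 8 — holds.
(11) a3 + a2 = 17 + 15 = 32; 32 > 31 — holds.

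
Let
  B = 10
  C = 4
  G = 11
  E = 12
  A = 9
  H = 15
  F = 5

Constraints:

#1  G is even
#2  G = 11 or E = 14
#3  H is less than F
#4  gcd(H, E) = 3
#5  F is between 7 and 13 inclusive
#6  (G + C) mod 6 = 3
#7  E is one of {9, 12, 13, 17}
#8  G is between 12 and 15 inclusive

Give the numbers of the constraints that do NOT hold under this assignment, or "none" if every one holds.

#1 G = 11 is odd — violated.
#2 G = 11 = 11 (first disjunct) — satisfied.
#3 H = 15, F = 5; 15 ≥ 5 (want <) — violated.
#4 gcd(15, 12) = 3 — satisfied.
#5 F = 5 is outside [7, 13] — violated.
#6 G + C = 15; 15 mod 6 = 3 — satisfied.
#7 E = 12 is in {9, 12, 13, 17} — satisfied.
#8 G = 11 is outside [12, 15] — violated.

No — constraints 1, 3, 5, and 8 are not satisfied.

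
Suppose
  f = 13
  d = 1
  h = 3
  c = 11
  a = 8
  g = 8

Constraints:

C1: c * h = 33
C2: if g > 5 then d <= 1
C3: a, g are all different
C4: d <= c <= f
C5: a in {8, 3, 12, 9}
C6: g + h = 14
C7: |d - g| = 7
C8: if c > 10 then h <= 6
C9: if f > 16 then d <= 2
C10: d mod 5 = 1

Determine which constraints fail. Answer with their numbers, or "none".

C1: c * h = 11 * 3 = 33 — holds.
C2: g = 8 > 5, so we need d ≤ 1; d = 1 ≤ 1 — holds.
C3: a = g = 8, not all different — does not hold.
C4: values 1 <= 11 <= 13 — holds.
C5: a = 8 is in {8, 3, 12, 9} — holds.
C6: g + h = 8 + 3 = 11, not 14 — does not hold.
C7: |1 - 8| = 7 — holds.
C8: c = 11 > 10, so we need h ≤ 6; h = 3 ≤ 6 — holds.
C9: f = 13, not > 16; antecedent false, conditional vacuously true — holds.
C10: 1 mod 5 = 1 — holds.

The assignment fails constraints 3, 6.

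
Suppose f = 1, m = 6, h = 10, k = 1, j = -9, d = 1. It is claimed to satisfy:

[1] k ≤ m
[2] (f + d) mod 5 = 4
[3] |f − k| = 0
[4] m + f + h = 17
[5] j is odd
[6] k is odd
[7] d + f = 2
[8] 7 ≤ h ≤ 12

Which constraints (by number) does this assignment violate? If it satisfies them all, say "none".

[1] k = 1, m = 6; 1 ≤ 6  ✓
[2] f + d = 2; 2 mod 5 = 2, not 4  ✗
[3] |1 − 1| = 0  ✓
[4] m + f + h = 6 + 1 + 10 = 17  ✓
[5] j = -9 is odd  ✓
[6] k = 1 is odd  ✓
[7] d + f = 1 + 1 = 2  ✓
[8] h = 10 lies in [7, 12]  ✓

Constraint 2 does not hold.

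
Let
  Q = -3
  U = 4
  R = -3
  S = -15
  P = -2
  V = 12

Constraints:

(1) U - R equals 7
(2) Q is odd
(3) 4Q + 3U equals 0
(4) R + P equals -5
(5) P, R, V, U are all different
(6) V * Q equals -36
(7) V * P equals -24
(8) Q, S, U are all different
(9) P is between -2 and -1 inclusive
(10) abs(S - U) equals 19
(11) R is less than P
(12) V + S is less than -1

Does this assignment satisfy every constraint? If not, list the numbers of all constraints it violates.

(1) U - R = 4 - (-3) = 7  ✓
(2) Q = -3 is odd  ✓
(3) 4Q + 3U = 4(-3) + 3(4) = 0  ✓
(4) R + P = -3 + (-2) = -5  ✓
(5) values -2, -3, 12, 4 are pairwise distinct  ✓
(6) V * Q = 12 * (-3) = -36  ✓
(7) V * P = 12 * (-2) = -24  ✓
(8) values -3, -15, 4 are pairwise distinct  ✓
(9) P = -2 lies in [-2, -1]  ✓
(10) abs(-15 - 4) = 19  ✓
(11) R = -3, P = -2; -3 < -2  ✓
(12) V + S = 12 + (-15) = -3; -3 < -1  ✓

None — every constraint holds.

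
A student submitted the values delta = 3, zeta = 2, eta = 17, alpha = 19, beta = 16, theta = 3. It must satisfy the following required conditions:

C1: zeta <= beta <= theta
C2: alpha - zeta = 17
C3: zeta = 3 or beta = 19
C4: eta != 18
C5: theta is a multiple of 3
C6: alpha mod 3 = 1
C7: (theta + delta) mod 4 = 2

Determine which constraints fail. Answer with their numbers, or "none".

Constraints 1 and 3 do not hold.

C1: values 2, 16, 3; beta = 16 is not <= theta = 3 — does not hold.
C2: alpha - zeta = 19 - 2 = 17 — holds.
C3: zeta = 2 ≠ 3 and beta = 16 ≠ 19; both disjuncts false — does not hold.
C4: eta = 17, and 17 ≠ 18 — holds.
C5: 3 / 3 = 1, so 3 divides 3 — holds.
C6: 19 mod 3 = 1 — holds.
C7: theta + delta = 6; 6 mod 4 = 2 — holds.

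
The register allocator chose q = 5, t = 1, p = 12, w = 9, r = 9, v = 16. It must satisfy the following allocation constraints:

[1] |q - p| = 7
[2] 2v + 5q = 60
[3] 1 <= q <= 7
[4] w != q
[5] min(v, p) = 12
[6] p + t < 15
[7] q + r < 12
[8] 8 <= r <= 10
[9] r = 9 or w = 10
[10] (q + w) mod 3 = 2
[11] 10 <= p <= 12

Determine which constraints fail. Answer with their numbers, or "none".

[1] |5 - 12| = 7  yes
[2] 2v + 5q = 2(16) + 5(5) = 57, not 60  no
[3] q = 5 lies in [1, 7]  yes
[4] w = 9, q = 5; distinct  yes
[5] min(16, 12) = 12  yes
[6] p + t = 12 + 1 = 13; 13 < 15  yes
[7] q + r = 5 + 9 = 14; 14 ≥ 12, bound 12 not met  no
[8] r = 9 lies in [8, 10]  yes
[9] r = 9 = 9 (first disjunct)  yes
[10] q + w = 14; 14 mod 3 = 2  yes
[11] p = 12 lies in [10, 12]  yes

No — constraints 2 and 7 are not satisfied.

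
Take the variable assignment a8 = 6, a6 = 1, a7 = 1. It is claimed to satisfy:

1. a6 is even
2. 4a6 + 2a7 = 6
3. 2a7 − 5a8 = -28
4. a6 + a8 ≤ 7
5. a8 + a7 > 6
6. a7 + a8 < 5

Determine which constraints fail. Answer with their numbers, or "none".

1. a6 = 1 is odd  fails
2. 4a6 + 2a7 = 4(1) + 2(1) = 6  holds
3. 2a7 − 5a8 = 2(1) − 5(6) = -28  holds
4. a6 + a8 = 1 + 6 = 7; 7 ≤ 7  holds
5. a8 + a7 = 6 + 1 = 7; 7 > 6  holds
6. a7 + a8 = 1 + 6 = 7; 7 ≥ 5, bound 5 not met  fails

No — constraints 1, 6 are not satisfied.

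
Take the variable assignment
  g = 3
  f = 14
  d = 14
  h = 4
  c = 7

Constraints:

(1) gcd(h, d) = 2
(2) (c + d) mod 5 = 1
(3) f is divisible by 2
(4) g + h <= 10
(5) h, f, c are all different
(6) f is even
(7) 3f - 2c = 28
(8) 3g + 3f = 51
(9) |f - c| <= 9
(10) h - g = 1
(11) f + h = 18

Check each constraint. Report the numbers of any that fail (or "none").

(1) gcd(4, 14) = 2  ✓
(2) c + d = 21; 21 mod 5 = 1  ✓
(3) 14 / 2 = 7, so 2 divides 14  ✓
(4) g + h = 3 + 4 = 7; 7 ≤ 10  ✓
(5) values 4, 14, 7 are pairwise distinct  ✓
(6) f = 14 is even  ✓
(7) 3f - 2c = 3(14) - 2(7) = 28  ✓
(8) 3g + 3f = 3(3) + 3(14) = 51  ✓
(9) |14 - 7| = 7; 7 ≤ 9  ✓
(10) h - g = 4 - 3 = 1  ✓
(11) f + h = 14 + 4 = 18  ✓

No violations.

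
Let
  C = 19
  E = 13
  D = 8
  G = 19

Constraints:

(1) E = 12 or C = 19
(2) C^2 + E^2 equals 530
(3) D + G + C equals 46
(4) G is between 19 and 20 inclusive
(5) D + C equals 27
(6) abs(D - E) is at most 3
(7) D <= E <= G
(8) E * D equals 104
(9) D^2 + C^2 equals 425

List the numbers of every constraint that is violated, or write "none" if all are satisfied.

The assignment fails constraint 6.

(1) E = 13 ≠ 12, but C = 19 = 19 (second disjunct)  true
(2) C^2 + E^2 = 19^2 + 13^2 = 361 + 169 = 530  true
(3) D + G + C = 8 + 19 + 19 = 46  true
(4) G = 19 lies in [19, 20]  true
(5) D + C = 8 + 19 = 27  true
(6) abs(8 - 13) = 5; 5 > 3, exceeds bound 3  false
(7) values 8 <= 13 <= 19  true
(8) E * D = 13 * 8 = 104  true
(9) D^2 + C^2 = 8^2 + 19^2 = 64 + 361 = 425  true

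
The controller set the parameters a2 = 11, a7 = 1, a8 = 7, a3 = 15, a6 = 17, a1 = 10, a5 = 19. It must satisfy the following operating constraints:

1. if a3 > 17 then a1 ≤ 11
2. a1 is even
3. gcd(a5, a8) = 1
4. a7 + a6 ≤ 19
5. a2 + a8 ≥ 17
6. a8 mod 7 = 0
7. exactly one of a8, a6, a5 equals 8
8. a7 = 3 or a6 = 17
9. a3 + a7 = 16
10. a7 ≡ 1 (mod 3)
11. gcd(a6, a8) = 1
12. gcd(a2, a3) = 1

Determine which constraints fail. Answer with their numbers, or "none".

1. a3 = 15, not > 17; antecedent false, conditional vacuously true — holds.
2. a1 = 10 is even — holds.
3. gcd(19, 7) = 1 — holds.
4. a7 + a6 = 1 + 17 = 18; 18 ≤ 19 — holds.
5. a2 + a8 = 11 + 7 = 18; 18 ≥ 17 — holds.
6. 7 mod 7 = 0 — holds.
7. a8=7, a6=17, a5=19; 0 of them equal 8, not exactly one — does not hold.
8. a7 = 1 ≠ 3, but a6 = 17 = 17 (second disjunct) — holds.
9. a3 + a7 = 15 + 1 = 16 — holds.
10. 1 mod 3 = 1 — holds.
11. gcd(17, 7) = 1 — holds.
12. gcd(11, 15) = 1 — holds.

Constraint 7 does not hold.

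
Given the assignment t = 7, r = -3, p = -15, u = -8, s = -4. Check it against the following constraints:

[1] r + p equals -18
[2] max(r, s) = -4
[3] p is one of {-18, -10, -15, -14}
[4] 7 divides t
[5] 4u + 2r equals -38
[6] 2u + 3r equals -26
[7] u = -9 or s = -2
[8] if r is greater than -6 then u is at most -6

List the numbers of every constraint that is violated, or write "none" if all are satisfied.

Constraints 2, 6, 7 are violated.

[1] r + p = -3 + (-15) = -18  OK
[2] max(-3, -4) = -3, not -4  FAIL
[3] p = -15 is in {-18, -10, -15, -14}  OK
[4] 7 / 7 = 1, so 7 divides 7  OK
[5] 4u + 2r = 4(-8) + 2(-3) = -38  OK
[6] 2u + 3r = 2(-8) + 3(-3) = -25, not -26  FAIL
[7] u = -8 ≠ -9 and s = -4 ≠ -2; both disjuncts false  FAIL
[8] r = -3 > -6, so we need u ≤ -6; u = -8 ≤ -6  OK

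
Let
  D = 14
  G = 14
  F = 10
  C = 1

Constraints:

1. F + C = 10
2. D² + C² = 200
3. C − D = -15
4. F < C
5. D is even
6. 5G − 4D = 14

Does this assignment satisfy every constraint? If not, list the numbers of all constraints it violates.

1. F + C = 10 + 1 = 11, not 10 — violated.
2. D² + C² = 14² + 1² = 196 + 1 = 197, not 200 — violated.
3. C − D = 1 − 14 = -13, not -15 — violated.
4. F = 10, C = 1; 10 ≥ 1 (want <) — violated.
5. D = 14 is even — satisfied.
6. 5G − 4D = 5(14) − 4(14) = 14 — satisfied.

Violated: 1, 2, 3, and 4.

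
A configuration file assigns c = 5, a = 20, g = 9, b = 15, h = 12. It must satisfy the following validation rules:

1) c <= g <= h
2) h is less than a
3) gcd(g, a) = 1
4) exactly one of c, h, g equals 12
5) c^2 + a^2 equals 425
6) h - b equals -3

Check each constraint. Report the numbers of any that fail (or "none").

1) values 5 <= 9 <= 12  ✔
2) h = 12, a = 20; 12 < 20  ✔
3) gcd(9, 20) = 1  ✔
4) c=5, h=12, g=9; 1 of them equals 12  ✔
5) c^2 + a^2 = 5^2 + 20^2 = 25 + 400 = 425  ✔
6) h - b = 12 - 15 = -3  ✔

None — every constraint holds.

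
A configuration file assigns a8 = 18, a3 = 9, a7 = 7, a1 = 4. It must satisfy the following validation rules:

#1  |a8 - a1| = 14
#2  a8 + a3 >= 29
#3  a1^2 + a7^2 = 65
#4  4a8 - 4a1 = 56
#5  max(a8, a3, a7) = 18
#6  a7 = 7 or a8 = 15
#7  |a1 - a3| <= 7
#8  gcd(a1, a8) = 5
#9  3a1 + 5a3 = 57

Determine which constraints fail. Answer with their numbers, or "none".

Constraints 2, 8 are violated.

#1 |18 - 4| = 14  holds
#2 a8 + a3 = 18 + 9 = 27; 27 < 29, bound 29 not met  fails
#3 a1^2 + a7^2 = 4^2 + 7^2 = 16 + 49 = 65  holds
#4 4a8 - 4a1 = 4(18) - 4(4) = 56  holds
#5 max(18, 9, 7) = 18  holds
#6 a7 = 7 = 7 (first disjunct)  holds
#7 |4 - 9| = 5; 5 ≤ 7  holds
#8 gcd(4, 18) = 2, not 5  fails
#9 3a1 + 5a3 = 3(4) + 5(9) = 57  holds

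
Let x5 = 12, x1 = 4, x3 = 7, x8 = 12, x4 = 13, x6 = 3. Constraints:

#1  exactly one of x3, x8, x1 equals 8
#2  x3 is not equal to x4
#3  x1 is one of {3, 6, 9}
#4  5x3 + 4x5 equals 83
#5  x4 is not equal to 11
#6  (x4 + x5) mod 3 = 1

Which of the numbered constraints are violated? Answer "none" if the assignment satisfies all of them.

#1 x3=7, x8=12, x1=4; 0 of them equal 8, not exactly one — violated.
#2 x3 = 7, x4 = 13; distinct — OK.
#3 x1 = 4 is not in {3, 6, 9} — violated.
#4 5x3 + 4x5 = 5(7) + 4(12) = 83 — OK.
#5 x4 = 13, and 13 ≠ 11 — OK.
#6 x4 + x5 = 25; 25 mod 3 = 1 — OK.

Constraints 1 and 3 do not hold.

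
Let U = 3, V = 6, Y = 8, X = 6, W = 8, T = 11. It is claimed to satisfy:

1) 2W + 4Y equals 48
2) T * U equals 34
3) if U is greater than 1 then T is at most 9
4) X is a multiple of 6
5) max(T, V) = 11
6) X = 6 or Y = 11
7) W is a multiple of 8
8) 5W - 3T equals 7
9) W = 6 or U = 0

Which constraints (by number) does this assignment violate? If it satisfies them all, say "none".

Constraints 2, 3, 9 are violated.

1) 2W + 4Y = 2(8) + 4(8) = 48 — holds.
2) T * U = 11 * 3 = 33, not 34 — does not hold.
3) U = 3 > 1, so we need T ≤ 9; but T = 11 > 9 — does not hold.
4) 6 / 6 = 1, so 6 divides 6 — holds.
5) max(11, 6) = 11 — holds.
6) X = 6 = 6 (first disjunct) — holds.
7) 8 / 8 = 1, so 8 divides 8 — holds.
8) 5W - 3T = 5(8) - 3(11) = 7 — holds.
9) W = 8 ≠ 6 and U = 3 ≠ 0; both disjuncts false — does not hold.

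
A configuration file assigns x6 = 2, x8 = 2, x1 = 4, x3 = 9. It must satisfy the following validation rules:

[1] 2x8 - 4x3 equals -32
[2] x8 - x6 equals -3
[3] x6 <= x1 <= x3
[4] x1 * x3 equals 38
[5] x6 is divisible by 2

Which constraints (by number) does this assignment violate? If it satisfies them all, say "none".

Constraints 2 and 4 do not hold.

[1] 2x8 - 4x3 = 2(2) - 4(9) = -32 — holds.
[2] x8 - x6 = 2 - 2 = 0, not -3 — does not hold.
[3] values 2 <= 4 <= 9 — holds.
[4] x1 * x3 = 4 * 9 = 36, not 38 — does not hold.
[5] 2 / 2 = 1, so 2 divides 2 — holds.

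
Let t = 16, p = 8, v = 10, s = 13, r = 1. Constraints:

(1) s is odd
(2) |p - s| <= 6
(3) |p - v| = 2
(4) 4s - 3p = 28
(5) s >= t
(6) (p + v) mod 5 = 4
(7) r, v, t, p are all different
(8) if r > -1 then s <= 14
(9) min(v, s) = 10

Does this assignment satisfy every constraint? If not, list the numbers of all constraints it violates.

Violated: 5, 6.

(1) s = 13 is odd — OK.
(2) |8 - 13| = 5; 5 ≤ 6 — OK.
(3) |8 - 10| = 2 — OK.
(4) 4s - 3p = 4(13) - 3(8) = 28 — OK.
(5) s = 13, t = 16; 13 < 16 (want ≥) — violated.
(6) p + v = 18; 18 mod 5 = 3, not 4 — violated.
(7) values 1, 10, 16, 8 are pairwise distinct — OK.
(8) r = 1 > -1, so we need s ≤ 14; s = 13 ≤ 14 — OK.
(9) min(10, 13) = 10 — OK.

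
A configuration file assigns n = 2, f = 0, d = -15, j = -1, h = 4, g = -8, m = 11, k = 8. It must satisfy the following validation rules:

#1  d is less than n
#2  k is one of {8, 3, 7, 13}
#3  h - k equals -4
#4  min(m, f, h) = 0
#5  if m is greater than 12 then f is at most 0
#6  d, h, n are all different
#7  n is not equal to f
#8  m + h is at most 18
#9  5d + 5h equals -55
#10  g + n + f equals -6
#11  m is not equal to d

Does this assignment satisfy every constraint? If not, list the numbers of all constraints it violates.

#1 d = -15, n = 2; -15 < 2  ✓
#2 k = 8 is in {8, 3, 7, 13}  ✓
#3 h - k = 4 - 8 = -4  ✓
#4 min(11, 0, 4) = 0  ✓
#5 m = 11, not > 12; antecedent false, conditional vacuously true  ✓
#6 values -15, 4, 2 are pairwise distinct  ✓
#7 n = 2, f = 0; distinct  ✓
#8 m + h = 11 + 4 = 15; 15 ≤ 18  ✓
#9 5d + 5h = 5(-15) + 5(4) = -55  ✓
#10 g + n + f = -8 + 2 + 0 = -6  ✓
#11 m = 11, d = -15; distinct  ✓

No violations.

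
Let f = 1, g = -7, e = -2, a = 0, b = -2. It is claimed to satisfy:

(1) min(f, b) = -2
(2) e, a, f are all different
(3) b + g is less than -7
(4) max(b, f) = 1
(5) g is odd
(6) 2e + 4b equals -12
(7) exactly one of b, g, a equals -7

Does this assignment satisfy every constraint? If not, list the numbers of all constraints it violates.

(1) min(1, -2) = -2 — OK.
(2) values -2, 0, 1 are pairwise distinct — OK.
(3) b + g = -2 + (-7) = -9; -9 < -7 — OK.
(4) max(-2, 1) = 1 — OK.
(5) g = -7 is odd — OK.
(6) 2e + 4b = 2(-2) + 4(-2) = -12 — OK.
(7) b=-2, g=-7, a=0; 1 of them equals -7 — OK.

No violations.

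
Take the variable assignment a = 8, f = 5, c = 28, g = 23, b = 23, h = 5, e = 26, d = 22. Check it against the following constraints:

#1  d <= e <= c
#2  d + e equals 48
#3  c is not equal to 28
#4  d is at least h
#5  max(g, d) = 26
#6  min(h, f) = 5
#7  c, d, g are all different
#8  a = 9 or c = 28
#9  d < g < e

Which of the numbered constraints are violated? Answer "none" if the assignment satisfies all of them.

#1 values 22 <= 26 <= 28 — holds.
#2 d + e = 22 + 26 = 48 — holds.
#3 c = 28, but 28 is required to differ — fails.
#4 d = 22, h = 5; 22 ≥ 5 — holds.
#5 max(23, 22) = 23, not 26 — fails.
#6 min(5, 5) = 5 — holds.
#7 values 28, 22, 23 are pairwise distinct — holds.
#8 a = 8 ≠ 9, but c = 28 = 28 (second disjunct) — holds.
#9 values 22 < 23 < 26 — holds.

No — constraints 3 and 5 are not satisfied.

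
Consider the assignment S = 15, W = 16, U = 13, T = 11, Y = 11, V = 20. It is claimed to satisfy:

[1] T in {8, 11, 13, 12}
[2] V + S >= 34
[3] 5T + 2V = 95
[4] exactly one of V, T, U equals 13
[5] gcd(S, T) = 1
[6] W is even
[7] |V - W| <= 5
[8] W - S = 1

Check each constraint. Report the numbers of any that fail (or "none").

[1] T = 11 is in {8, 11, 13, 12} — satisfied.
[2] V + S = 20 + 15 = 35; 35 ≥ 34 — satisfied.
[3] 5T + 2V = 5(11) + 2(20) = 95 — satisfied.
[4] V=20, T=11, U=13; 1 of them equals 13 — satisfied.
[5] gcd(15, 11) = 1 — satisfied.
[6] W = 16 is even — satisfied.
[7] |20 - 16| = 4; 4 ≤ 5 — satisfied.
[8] W - S = 16 - 15 = 1 — satisfied.

Yes — all constraints hold.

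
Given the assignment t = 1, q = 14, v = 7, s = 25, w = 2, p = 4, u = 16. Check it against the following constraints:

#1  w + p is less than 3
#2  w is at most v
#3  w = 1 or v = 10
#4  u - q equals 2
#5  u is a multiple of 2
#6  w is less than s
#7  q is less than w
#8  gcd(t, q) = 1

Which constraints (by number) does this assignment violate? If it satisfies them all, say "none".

No — constraints 1, 3, 7 are not satisfied.

#1 w + p = 2 + 4 = 6; 6 ≥ 3, bound 3 not met — does not hold.
#2 w = 2, v = 7; 2 ≤ 7 — holds.
#3 w = 2 ≠ 1 and v = 7 ≠ 10; both disjuncts false — does not hold.
#4 u - q = 16 - 14 = 2 — holds.
#5 16 / 2 = 8, so 2 divides 16 — holds.
#6 w = 2, s = 25; 2 < 25 — holds.
#7 q = 14, w = 2; 14 ≥ 2 (want <) — does not hold.
#8 gcd(1, 14) = 1 — holds.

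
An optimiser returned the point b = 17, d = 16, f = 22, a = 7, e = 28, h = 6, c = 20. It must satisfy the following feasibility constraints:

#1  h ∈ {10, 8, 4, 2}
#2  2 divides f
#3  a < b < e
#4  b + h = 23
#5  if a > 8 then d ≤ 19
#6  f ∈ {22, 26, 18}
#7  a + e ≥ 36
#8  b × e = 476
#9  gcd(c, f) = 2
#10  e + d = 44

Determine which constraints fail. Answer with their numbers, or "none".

#1 h = 6 is not in {10, 8, 4, 2}  ✗
#2 22 / 2 = 11, so 2 divides 22  ✓
#3 values 7 < 17 < 28  ✓
#4 b + h = 17 + 6 = 23  ✓
#5 a = 7, not > 8; antecedent false, conditional vacuously true  ✓
#6 f = 22 is in {22, 26, 18}  ✓
#7 a + e = 7 + 28 = 35; 35 < 36, bound 36 not met  ✗
#8 b × e = 17 × 28 = 476  ✓
#9 gcd(20, 22) = 2  ✓
#10 e + d = 28 + 16 = 44  ✓

Constraints 1, 7 are violated.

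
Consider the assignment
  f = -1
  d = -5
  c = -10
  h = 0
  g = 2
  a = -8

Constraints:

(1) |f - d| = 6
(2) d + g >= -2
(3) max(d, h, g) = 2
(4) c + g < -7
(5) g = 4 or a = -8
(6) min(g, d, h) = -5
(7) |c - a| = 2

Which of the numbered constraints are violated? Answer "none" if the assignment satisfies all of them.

(1) |-1 - (-5)| = 4, not 6  fails
(2) d + g = -5 + 2 = -3; -3 < -2, bound -2 not met  fails
(3) max(-5, 0, 2) = 2  holds
(4) c + g = -10 + 2 = -8; -8 < -7  holds
(5) g = 2 ≠ 4, but a = -8 = -8 (second disjunct)  holds
(6) min(2, -5, 0) = -5  holds
(7) |-10 - (-8)| = 2  holds

Constraints 1 and 2 are violated.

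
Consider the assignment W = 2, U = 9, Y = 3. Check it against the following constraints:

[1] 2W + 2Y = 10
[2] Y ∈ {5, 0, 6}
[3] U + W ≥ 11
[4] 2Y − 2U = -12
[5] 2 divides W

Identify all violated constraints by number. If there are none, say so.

[1] 2W + 2Y = 2(2) + 2(3) = 10  true
[2] Y = 3 is not in {5, 0, 6}  false
[3] U + W = 9 + 2 = 11; 11 ≥ 11  true
[4] 2Y − 2U = 2(3) − 2(9) = -12  true
[5] 2 / 2 = 1, so 2 divides 2  true

Constraint 2 does not hold.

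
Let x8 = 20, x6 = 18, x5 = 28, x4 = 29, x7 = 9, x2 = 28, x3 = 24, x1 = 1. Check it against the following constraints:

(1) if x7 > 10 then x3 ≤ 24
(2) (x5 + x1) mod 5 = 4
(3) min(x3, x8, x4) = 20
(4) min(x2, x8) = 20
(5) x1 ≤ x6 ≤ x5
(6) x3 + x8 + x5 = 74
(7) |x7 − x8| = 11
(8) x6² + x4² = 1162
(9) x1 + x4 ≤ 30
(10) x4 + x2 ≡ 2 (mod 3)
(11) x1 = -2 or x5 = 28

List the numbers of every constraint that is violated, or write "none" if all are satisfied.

(1) x7 = 9, not > 10; antecedent false, conditional vacuously true  true
(2) x5 + x1 = 29; 29 mod 5 = 4  true
(3) min(24, 20, 29) = 20  true
(4) min(28, 20) = 20  true
(5) values 1 ≤ 18 ≤ 28  true
(6) x3 + x8 + x5 = 24 + 20 + 28 = 72, not 74  false
(7) |9 − 20| = 11  true
(8) x6² + x4² = 18² + 29² = 324 + 841 = 1165, not 1162  false
(9) x1 + x4 = 1 + 29 = 30; 30 ≤ 30  true
(10) x4 + x2 = 57; 57 mod 3 = 0, not 2  false
(11) x1 = 1 ≠ -2, but x5 = 28 = 28 (second disjunct)  true

Violated: 6, 8, 10.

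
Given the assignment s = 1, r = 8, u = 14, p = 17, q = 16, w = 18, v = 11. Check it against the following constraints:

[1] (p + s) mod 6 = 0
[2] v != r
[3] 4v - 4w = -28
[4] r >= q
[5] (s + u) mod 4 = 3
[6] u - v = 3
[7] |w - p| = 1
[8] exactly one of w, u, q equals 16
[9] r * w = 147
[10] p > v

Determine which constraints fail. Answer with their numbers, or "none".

[1] p + s = 18; 18 mod 6 = 0  holds
[2] v = 11, r = 8; distinct  holds
[3] 4v - 4w = 4(11) - 4(18) = -28  holds
[4] r = 8, q = 16; 8 < 16 (want ≥)  fails
[5] s + u = 15; 15 mod 4 = 3  holds
[6] u - v = 14 - 11 = 3  holds
[7] |18 - 17| = 1  holds
[8] w=18, u=14, q=16; 1 of them equals 16  holds
[9] r * w = 8 * 18 = 144, not 147  fails
[10] p = 17, v = 11; 17 > 11  holds

No — constraints 4, 9 are not satisfied.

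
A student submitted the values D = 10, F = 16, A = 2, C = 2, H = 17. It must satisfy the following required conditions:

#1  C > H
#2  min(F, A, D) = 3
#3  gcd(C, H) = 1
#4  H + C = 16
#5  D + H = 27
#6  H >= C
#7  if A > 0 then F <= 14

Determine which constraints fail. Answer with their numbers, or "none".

The assignment fails constraints 1, 2, 4, 7.

#1 C = 2, H = 17; 2 ≤ 17 (want >)  false
#2 min(16, 2, 10) = 2, not 3  false
#3 gcd(2, 17) = 1  true
#4 H + C = 17 + 2 = 19, not 16  false
#5 D + H = 10 + 17 = 27  true
#6 H = 17, C = 2; 17 ≥ 2  true
#7 A = 2 > 0, so we need F ≤ 14; but F = 16 > 14  false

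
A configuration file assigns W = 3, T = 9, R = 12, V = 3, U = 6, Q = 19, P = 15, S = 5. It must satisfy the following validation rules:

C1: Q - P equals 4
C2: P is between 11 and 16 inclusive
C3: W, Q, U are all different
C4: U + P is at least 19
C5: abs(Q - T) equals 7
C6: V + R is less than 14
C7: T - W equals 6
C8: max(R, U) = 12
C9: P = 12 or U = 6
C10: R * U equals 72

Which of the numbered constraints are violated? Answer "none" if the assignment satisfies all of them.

C1: Q - P = 19 - 15 = 4  yes
C2: P = 15 lies in [11, 16]  yes
C3: values 3, 19, 6 are pairwise distinct  yes
C4: U + P = 6 + 15 = 21; 21 ≥ 19  yes
C5: abs(19 - 9) = 10, not 7  no
C6: V + R = 3 + 12 = 15; 15 ≥ 14, bound 14 not met  no
C7: T - W = 9 - 3 = 6  yes
C8: max(12, 6) = 12  yes
C9: P = 15 ≠ 12, but U = 6 = 6 (second disjunct)  yes
C10: R * U = 12 * 6 = 72  yes

Violated: 5 and 6.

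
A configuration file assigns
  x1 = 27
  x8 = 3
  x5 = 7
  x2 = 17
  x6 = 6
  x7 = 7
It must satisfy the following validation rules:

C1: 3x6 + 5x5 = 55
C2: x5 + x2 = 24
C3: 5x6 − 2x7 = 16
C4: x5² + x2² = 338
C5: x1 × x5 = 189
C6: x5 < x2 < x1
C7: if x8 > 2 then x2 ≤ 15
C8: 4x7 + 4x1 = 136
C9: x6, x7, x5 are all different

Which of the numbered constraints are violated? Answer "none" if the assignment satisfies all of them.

C1: 3x6 + 5x5 = 3(6) + 5(7) = 53, not 55 — does not hold.
C2: x5 + x2 = 7 + 17 = 24 — holds.
C3: 5x6 − 2x7 = 5(6) − 2(7) = 16 — holds.
C4: x5² + x2² = 7² + 17² = 49 + 289 = 338 — holds.
C5: x1 × x5 = 27 × 7 = 189 — holds.
C6: values 7 < 17 < 27 — holds.
C7: x8 = 3 > 2, so we need x2 ≤ 15; but x2 = 17 > 15 — does not hold.
C8: 4x7 + 4x1 = 4(7) + 4(27) = 136 — holds.
C9: x7 = x5 = 7, not all different — does not hold.

Violated: 1, 7, and 9.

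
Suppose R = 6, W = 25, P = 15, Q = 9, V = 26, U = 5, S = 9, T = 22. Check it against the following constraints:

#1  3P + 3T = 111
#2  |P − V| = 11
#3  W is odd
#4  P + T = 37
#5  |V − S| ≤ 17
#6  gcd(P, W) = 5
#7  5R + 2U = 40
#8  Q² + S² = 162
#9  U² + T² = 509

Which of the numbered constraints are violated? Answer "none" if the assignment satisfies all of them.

Yes — all constraints hold.

#1 3P + 3T = 3(15) + 3(22) = 111 — satisfied.
#2 |15 − 26| = 11 — satisfied.
#3 W = 25 is odd — satisfied.
#4 P + T = 15 + 22 = 37 — satisfied.
#5 |26 − 9| = 17; 17 ≤ 17 — satisfied.
#6 gcd(15, 25) = 5 — satisfied.
#7 5R + 2U = 5(6) + 2(5) = 40 — satisfied.
#8 Q² + S² = 9² + 9² = 81 + 81 = 162 — satisfied.
#9 U² + T² = 5² + 22² = 25 + 484 = 509 — satisfied.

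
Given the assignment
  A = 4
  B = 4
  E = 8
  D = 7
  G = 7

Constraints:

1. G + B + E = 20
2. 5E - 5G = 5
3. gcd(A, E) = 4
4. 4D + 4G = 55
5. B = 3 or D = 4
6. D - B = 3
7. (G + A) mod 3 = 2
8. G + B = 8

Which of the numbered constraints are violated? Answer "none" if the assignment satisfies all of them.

No — constraints 1, 4, 5, and 8 are not satisfied.

1. G + B + E = 7 + 4 + 8 = 19, not 20 — violated.
2. 5E - 5G = 5(8) - 5(7) = 5 — satisfied.
3. gcd(4, 8) = 4 — satisfied.
4. 4D + 4G = 4(7) + 4(7) = 56, not 55 — violated.
5. B = 4 ≠ 3 and D = 7 ≠ 4; both disjuncts false — violated.
6. D - B = 7 - 4 = 3 — satisfied.
7. G + A = 11; 11 mod 3 = 2 — satisfied.
8. G + B = 7 + 4 = 11, not 8 — violated.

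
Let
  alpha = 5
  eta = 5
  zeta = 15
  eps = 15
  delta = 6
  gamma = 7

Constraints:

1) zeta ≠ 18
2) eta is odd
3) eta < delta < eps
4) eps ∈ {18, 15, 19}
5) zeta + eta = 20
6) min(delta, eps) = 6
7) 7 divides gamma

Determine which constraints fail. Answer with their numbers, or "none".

None — every constraint holds.

1) zeta = 15, and 15 ≠ 18  ✓
2) eta = 5 is odd  ✓
3) values 5 < 6 < 15  ✓
4) eps = 15 is in {18, 15, 19}  ✓
5) zeta + eta = 15 + 5 = 20  ✓
6) min(6, 15) = 6  ✓
7) 7 / 7 = 1, so 7 divides 7  ✓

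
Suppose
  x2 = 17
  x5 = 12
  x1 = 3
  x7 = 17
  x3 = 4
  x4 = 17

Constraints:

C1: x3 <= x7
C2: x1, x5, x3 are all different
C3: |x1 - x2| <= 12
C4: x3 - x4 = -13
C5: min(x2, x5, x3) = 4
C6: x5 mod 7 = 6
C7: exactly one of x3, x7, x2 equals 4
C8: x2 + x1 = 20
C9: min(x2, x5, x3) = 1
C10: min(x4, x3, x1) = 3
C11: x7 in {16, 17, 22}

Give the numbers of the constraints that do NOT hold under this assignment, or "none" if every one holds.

C1: x3 = 4, x7 = 17; 4 ≤ 17  true
C2: values 3, 12, 4 are pairwise distinct  true
C3: |3 - 17| = 14; 14 > 12, exceeds bound 12  false
C4: x3 - x4 = 4 - 17 = -13  true
C5: min(17, 12, 4) = 4  true
C6: 12 mod 7 = 5, not 6  false
C7: x3=4, x7=17, x2=17; 1 of them equals 4  true
C8: x2 + x1 = 17 + 3 = 20  true
C9: min(17, 12, 4) = 4, not 1  false
C10: min(17, 4, 3) = 3  true
C11: x7 = 17 is in {16, 17, 22}  true

Constraints 3, 6, and 9 do not hold.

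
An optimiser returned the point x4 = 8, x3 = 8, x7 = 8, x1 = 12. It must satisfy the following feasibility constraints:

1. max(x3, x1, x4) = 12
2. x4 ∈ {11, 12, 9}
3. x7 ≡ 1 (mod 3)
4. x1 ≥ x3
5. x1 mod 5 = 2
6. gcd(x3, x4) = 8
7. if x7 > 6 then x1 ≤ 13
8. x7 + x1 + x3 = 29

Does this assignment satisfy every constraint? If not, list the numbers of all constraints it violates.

1. max(8, 12, 8) = 12 — satisfied.
2. x4 = 8 is not in {11, 12, 9} — violated.
3. 8 mod 3 = 2, not 1 — violated.
4. x1 = 12, x3 = 8; 12 ≥ 8 — satisfied.
5. 12 mod 5 = 2 — satisfied.
6. gcd(8, 8) = 8 — satisfied.
7. x7 = 8 > 6, so we need x1 ≤ 13; x1 = 12 ≤ 13 — satisfied.
8. x7 + x1 + x3 = 8 + 12 + 8 = 28, not 29 — violated.

No — constraints 2, 3, and 8 are not satisfied.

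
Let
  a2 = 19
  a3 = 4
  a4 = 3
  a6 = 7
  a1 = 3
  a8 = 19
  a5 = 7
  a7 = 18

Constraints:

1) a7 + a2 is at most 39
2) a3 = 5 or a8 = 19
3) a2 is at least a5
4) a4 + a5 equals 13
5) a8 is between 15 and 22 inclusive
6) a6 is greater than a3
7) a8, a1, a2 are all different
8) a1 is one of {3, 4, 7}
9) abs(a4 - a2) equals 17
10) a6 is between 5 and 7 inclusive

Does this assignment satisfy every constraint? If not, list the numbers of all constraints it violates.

1) a7 + a2 = 18 + 19 = 37; 37 ≤ 39  ✓
2) a3 = 4 ≠ 5, but a8 = 19 = 19 (second disjunct)  ✓
3) a2 = 19, a5 = 7; 19 ≥ 7  ✓
4) a4 + a5 = 3 + 7 = 10, not 13  ✗
5) a8 = 19 lies in [15, 22]  ✓
6) a6 = 7, a3 = 4; 7 > 4  ✓
7) a8 = a2 = 19, not all different  ✗
8) a1 = 3 is in {3, 4, 7}  ✓
9) abs(3 - 19) = 16, not 17  ✗
10) a6 = 7 lies in [5, 7]  ✓

Constraints 4, 7, 9 do not hold.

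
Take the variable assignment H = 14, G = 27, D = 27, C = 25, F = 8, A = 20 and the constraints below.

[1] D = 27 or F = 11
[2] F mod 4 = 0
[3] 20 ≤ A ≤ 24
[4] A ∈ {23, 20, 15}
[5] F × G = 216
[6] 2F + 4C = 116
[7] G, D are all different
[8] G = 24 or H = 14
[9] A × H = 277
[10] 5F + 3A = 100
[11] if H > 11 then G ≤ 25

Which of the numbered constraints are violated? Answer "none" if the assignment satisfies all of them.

Constraints 7, 9, and 11 do not hold.

[1] D = 27 = 27 (first disjunct)  OK
[2] 8 mod 4 = 0  OK
[3] A = 20 lies in [20, 24]  OK
[4] A = 20 is in {23, 20, 15}  OK
[5] F × G = 8 × 27 = 216  OK
[6] 2F + 4C = 2(8) + 4(25) = 116  OK
[7] G = D = 27, not all different  FAIL
[8] G = 27 ≠ 24, but H = 14 = 14 (second disjunct)  OK
[9] A × H = 20 × 14 = 280, not 277  FAIL
[10] 5F + 3A = 5(8) + 3(20) = 100  OK
[11] H = 14 > 11, so we need G ≤ 25; but G = 27 > 25  FAIL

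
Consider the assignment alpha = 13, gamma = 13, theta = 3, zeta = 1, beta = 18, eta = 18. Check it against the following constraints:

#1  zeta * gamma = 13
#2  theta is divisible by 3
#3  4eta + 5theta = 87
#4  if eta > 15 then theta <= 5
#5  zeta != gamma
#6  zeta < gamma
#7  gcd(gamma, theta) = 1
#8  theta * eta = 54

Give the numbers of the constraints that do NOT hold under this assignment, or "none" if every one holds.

#1 zeta * gamma = 1 * 13 = 13  true
#2 3 / 3 = 1, so 3 divides 3  true
#3 4eta + 5theta = 4(18) + 5(3) = 87  true
#4 eta = 18 > 15, so we need theta ≤ 5; theta = 3 ≤ 5  true
#5 zeta = 1, gamma = 13; distinct  true
#6 zeta = 1, gamma = 13; 1 < 13  true
#7 gcd(13, 3) = 1  true
#8 theta * eta = 3 * 18 = 54  true

All constraints are satisfied.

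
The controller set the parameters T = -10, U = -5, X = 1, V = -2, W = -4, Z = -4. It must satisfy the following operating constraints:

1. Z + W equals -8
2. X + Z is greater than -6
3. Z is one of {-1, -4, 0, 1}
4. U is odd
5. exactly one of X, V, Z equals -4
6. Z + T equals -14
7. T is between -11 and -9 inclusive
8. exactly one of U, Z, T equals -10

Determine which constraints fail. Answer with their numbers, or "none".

The assignment satisfies every constraint.

1. Z + W = -4 + (-4) = -8 — holds.
2. X + Z = 1 + (-4) = -3; -3 > -6 — holds.
3. Z = -4 is in {-1, -4, 0, 1} — holds.
4. U = -5 is odd — holds.
5. X=1, V=-2, Z=-4; 1 of them equals -4 — holds.
6. Z + T = -4 + (-10) = -14 — holds.
7. T = -10 lies in [-11, -9] — holds.
8. U=-5, Z=-4, T=-10; 1 of them equals -10 — holds.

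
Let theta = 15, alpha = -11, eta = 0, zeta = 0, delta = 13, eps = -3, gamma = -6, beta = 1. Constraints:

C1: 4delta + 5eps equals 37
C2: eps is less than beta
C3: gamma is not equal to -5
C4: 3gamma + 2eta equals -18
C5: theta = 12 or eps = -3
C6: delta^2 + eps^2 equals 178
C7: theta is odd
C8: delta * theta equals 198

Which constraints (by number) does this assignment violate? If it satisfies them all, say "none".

C1: 4delta + 5eps = 4(13) + 5(-3) = 37 — holds.
C2: eps = -3, beta = 1; -3 < 1 — holds.
C3: gamma = -6, and -6 ≠ -5 — holds.
C4: 3gamma + 2eta = 3(-6) + 2(0) = -18 — holds.
C5: theta = 15 ≠ 12, but eps = -3 = -3 (second disjunct) — holds.
C6: delta^2 + eps^2 = 13^2 + (-3)^2 = 169 + 9 = 178 — holds.
C7: theta = 15 is odd — holds.
C8: delta * theta = 13 * 15 = 195, not 198 — does not hold.

Constraint 8 does not hold.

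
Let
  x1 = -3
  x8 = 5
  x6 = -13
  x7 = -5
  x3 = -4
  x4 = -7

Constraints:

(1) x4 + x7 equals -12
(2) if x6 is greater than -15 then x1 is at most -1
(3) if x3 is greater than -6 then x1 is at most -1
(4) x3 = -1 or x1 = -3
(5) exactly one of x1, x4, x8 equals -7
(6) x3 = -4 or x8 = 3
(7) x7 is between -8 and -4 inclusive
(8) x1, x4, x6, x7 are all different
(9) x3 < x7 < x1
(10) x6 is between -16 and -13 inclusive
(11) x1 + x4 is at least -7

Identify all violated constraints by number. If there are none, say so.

(1) x4 + x7 = -7 + (-5) = -12  holds
(2) x6 = -13 > -15, so we need x1 ≤ -1; x1 = -3 ≤ -1  holds
(3) x3 = -4 > -6, so we need x1 ≤ -1; x1 = -3 ≤ -1  holds
(4) x3 = -4 ≠ -1, but x1 = -3 = -3 (second disjunct)  holds
(5) x1=-3, x4=-7, x8=5; 1 of them equals -7  holds
(6) x3 = -4 = -4 (first disjunct)  holds
(7) x7 = -5 lies in [-8, -4]  holds
(8) values -3, -7, -13, -5 are pairwise distinct  holds
(9) values -4, -5, -3; x3 = -4 is not < x7 = -5  fails
(10) x6 = -13 lies in [-16, -13]  holds
(11) x1 + x4 = -3 + (-7) = -10; -10 < -7, bound -7 not met  fails

Violated: 9, 11.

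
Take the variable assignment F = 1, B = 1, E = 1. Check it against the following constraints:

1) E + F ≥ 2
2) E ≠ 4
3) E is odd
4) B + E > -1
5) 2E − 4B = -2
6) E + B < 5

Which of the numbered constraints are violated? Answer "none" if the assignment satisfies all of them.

The assignment satisfies every constraint.

1) E + F = 1 + 1 = 2; 2 ≥ 2 — satisfied.
2) E = 1, and 1 ≠ 4 — satisfied.
3) E = 1 is odd — satisfied.
4) B + E = 1 + 1 = 2; 2 > -1 — satisfied.
5) 2E − 4B = 2(1) − 4(1) = -2 — satisfied.
6) E + B = 1 + 1 = 2; 2 < 5 — satisfied.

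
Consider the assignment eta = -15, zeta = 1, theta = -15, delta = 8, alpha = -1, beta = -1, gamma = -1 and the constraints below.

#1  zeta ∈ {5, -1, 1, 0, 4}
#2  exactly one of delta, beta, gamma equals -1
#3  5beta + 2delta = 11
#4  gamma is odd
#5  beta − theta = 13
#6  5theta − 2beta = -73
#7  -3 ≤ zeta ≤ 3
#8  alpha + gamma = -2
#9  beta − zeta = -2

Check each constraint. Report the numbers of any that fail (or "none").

Constraints 2, 5 do not hold.

#1 zeta = 1 is in {5, -1, 1, 0, 4} — satisfied.
#2 delta=8, beta=-1, gamma=-1; 2 of them equal -1, not exactly one — violated.
#3 5beta + 2delta = 5(-1) + 2(8) = 11 — satisfied.
#4 gamma = -1 is odd — satisfied.
#5 beta − theta = -1 − (-15) = 14, not 13 — violated.
#6 5theta − 2beta = 5(-15) − 2(-1) = -73 — satisfied.
#7 zeta = 1 lies in [-3, 3] — satisfied.
#8 alpha + gamma = -1 + (-1) = -2 — satisfied.
#9 beta − zeta = -1 − 1 = -2 — satisfied.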